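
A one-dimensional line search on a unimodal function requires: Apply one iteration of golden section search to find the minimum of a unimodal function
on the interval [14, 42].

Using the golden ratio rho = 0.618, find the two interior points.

Golden section search on [14, 42].
Golden ratio rho = 0.618 (approx).
Interior points:
  x_1 = 14 + (1-0.618)*28 = 24.6960
  x_2 = 14 + 0.618*28 = 31.3040
Compare f(x_1) and f(x_2) to determine which subinterval to keep.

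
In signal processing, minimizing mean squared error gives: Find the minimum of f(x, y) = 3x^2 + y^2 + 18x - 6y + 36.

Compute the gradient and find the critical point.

f(x,y) = 3x^2 + y^2 + 18x - 6y + 36
df/dx = 6x + (18) = 0  =>  x = -3
df/dy = 2y + (-6) = 0  =>  y = 3
f(-3, 3) = 3*(-3)^2 + 1*(3)^2 + 18*(-3) + -6*(3) + 36 = 0
Hessian is diagonal with entries 6, 2 > 0, so this is a minimum.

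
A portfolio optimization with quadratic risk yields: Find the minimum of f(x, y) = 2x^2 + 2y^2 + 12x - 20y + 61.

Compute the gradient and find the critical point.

f(x,y) = 2x^2 + 2y^2 + 12x - 20y + 61
df/dx = 4x + (12) = 0  =>  x = -3
df/dy = 4y + (-20) = 0  =>  y = 5
f(-3, 5) = 2*(-3)^2 + 2*(5)^2 + 12*(-3) + -20*(5) + 61 = -7
Hessian is diagonal with entries 4, 4 > 0, so this is a minimum.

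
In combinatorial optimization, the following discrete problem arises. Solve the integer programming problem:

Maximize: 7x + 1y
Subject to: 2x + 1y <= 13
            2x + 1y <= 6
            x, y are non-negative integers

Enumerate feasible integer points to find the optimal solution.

Constraint 1: 2x + 1y <= 13
Constraint 2: 2x + 1y <= 6
Feasible x range (need y >= 0): 0 <= x <= min(13/2, 6/2) => x in {0, ..., 3}.
Enumerate feasible integer points row by row (the coefficient of y is 1 > 0, so for each x the largest feasible y gives the best value):
  x = 0: y <= min((13 - 2*0)/1, (6 - 2*0)/1) => y in {0, ..., 6}; best 7*0 + 1*6 = 6
  x = 1: y <= min((13 - 2*1)/1, (6 - 2*1)/1) => y in {0, ..., 4}; best 7*1 + 1*4 = 11
  x = 2: y <= min((13 - 2*2)/1, (6 - 2*2)/1) => y in {0, ..., 2}; best 7*2 + 1*2 = 16
  x = 3: y <= min((13 - 2*3)/1, (6 - 2*3)/1) => y in {0}; best 7*3 + 1*0 = 21
The maximum 7x + 1y = 21 is achieved at x = 3, y = 0.
Check: 2*3 + 1*0 = 6 <= 13 and 2*3 + 1*0 = 6 <= 6.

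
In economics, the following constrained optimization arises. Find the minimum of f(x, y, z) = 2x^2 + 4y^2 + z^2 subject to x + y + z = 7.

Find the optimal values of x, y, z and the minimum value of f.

Using Lagrange multipliers on f = 2x^2 + 4y^2 + z^2 with constraint x + y + z = 7:
Conditions: 2*2*x = lambda, 2*4*y = lambda, 2*1*z = lambda
So x = lambda/4, y = lambda/8, z = lambda/2
Substituting into constraint: lambda * (7/8) = 7
lambda = 8
x = 2, y = 1, z = 4
Minimum value = 28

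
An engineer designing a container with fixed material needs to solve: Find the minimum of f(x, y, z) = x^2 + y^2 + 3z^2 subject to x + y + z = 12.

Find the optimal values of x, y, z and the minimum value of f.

Using Lagrange multipliers on f = x^2 + y^2 + 3z^2 with constraint x + y + z = 12:
Conditions: 2*1*x = lambda, 2*1*y = lambda, 2*3*z = lambda
So x = lambda/2, y = lambda/2, z = lambda/6
Substituting into constraint: lambda * (7/6) = 12
lambda = 72/7
x = 36/7, y = 36/7, z = 12/7
Minimum value = 432/7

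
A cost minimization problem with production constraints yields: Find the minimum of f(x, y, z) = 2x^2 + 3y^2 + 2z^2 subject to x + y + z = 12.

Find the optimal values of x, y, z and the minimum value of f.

Using Lagrange multipliers on f = 2x^2 + 3y^2 + 2z^2 with constraint x + y + z = 12:
Conditions: 2*2*x = lambda, 2*3*y = lambda, 2*2*z = lambda
So x = lambda/4, y = lambda/6, z = lambda/4
Substituting into constraint: lambda * (2/3) = 12
lambda = 18
x = 9/2, y = 3, z = 9/2
Minimum value = 108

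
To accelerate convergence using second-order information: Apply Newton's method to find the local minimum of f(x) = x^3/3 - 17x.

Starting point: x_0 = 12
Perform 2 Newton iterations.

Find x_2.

f(x) = x^3/3 - 17x
f'(x) = x^2 - 17, f''(x) = 2x
Newton update: x_{n+1} = x_n - (x_n^2 - 17)/(2*x_n)
Step 1: x_0 = 12, f'=127, f''=24, x_1 = 161/24
Step 2: x_1 = 161/24, f'=16129/576, f''=161/12, x_2 = 35713/7728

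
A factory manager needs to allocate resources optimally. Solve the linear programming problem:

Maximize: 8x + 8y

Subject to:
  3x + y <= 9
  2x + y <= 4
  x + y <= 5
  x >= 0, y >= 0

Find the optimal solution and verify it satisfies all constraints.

Feasible vertices: (0, 0), (0, 4), (2, 0)
Objective 8x + 8y at each vertex:
  (0, 0): 0
  (0, 4): 32
  (2, 0): 16
Maximum is 32 at (0, 4).
Verify constraints at (x, y) = (0, 4):
  3*0 + 1*4 = 4 <= 9
  2*0 + 1*4 = 4 <= 4 (active)
  1*0 + 1*4 = 4 <= 5
  x = 0 >= 0, y = 4 >= 0. All constraints satisfied.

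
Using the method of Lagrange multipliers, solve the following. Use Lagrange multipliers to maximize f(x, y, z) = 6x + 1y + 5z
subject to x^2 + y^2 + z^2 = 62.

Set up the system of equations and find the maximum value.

Lagrange conditions: 6 = 2*lambda*x, 1 = 2*lambda*y, 5 = 2*lambda*z
So x:6 = y:1 = z:5, i.e. x = 6t, y = 1t, z = 5t
Constraint: t^2*(6^2 + 1^2 + 5^2) = 62
  t^2 * 62 = 62  =>  t = sqrt(1)
Maximum = 6*6t + 1*1t + 5*5t = 62*sqrt(1) = 62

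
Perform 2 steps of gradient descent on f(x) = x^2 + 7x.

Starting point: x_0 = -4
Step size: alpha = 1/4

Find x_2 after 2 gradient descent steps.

f(x) = x^2 + 7x, f'(x) = 2x + (7)
Step 1: f'(-4) = -1, x_1 = -4 - 1/4 * -1 = -15/4
Step 2: f'(-15/4) = -1/2, x_2 = -15/4 - 1/4 * -1/2 = -29/8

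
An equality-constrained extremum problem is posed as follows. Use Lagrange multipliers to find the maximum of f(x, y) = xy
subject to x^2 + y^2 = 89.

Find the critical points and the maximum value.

Lagrange conditions: y = 2*lambda*x and x = 2*lambda*y
If x = 0 then y = 0, violating the constraint, so x, y != 0.
Dividing: y/x = x/y => x^2 = y^2 => y = x or y = -x
Constraint: 2x^2 = 89 => x^2 = 89/2 => x = +/-sqrt(89/2)
Critical points: (sqrt(89/2), sqrt(89/2)), (-sqrt(89/2), -sqrt(89/2)), (sqrt(89/2), -sqrt(89/2)), (-sqrt(89/2), sqrt(89/2))
  y = x:  xy = x^2 = 89/2  at (sqrt(89/2), sqrt(89/2)) and (-sqrt(89/2), -sqrt(89/2))
  y = -x: xy = -x^2 = -89/2 at (sqrt(89/2), -sqrt(89/2)) and (-sqrt(89/2), sqrt(89/2))
Maximum xy = 89/2 at (sqrt(89/2), sqrt(89/2)) and (-sqrt(89/2), -sqrt(89/2))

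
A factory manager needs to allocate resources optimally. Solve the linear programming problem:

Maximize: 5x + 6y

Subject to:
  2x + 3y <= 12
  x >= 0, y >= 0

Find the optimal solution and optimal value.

The feasible region has vertices at [(0, 0), (6, 0), (0, 4)].
Checking objective 5x + 6y at each vertex:
  (0, 0): 5*0 + 6*0 = 0
  (6, 0): 5*6 + 6*0 = 30
  (0, 4): 5*0 + 6*4 = 24
Maximum is 30 at (6, 0).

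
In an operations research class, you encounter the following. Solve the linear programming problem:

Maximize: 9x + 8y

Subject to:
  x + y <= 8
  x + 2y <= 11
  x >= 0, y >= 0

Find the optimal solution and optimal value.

Feasible vertices: (0, 0), (0, 11/2), (5, 3), (8, 0)
Objective 9x + 8y at each:
  (0, 0): 0
  (0, 11/2): 44
  (5, 3): 69
  (8, 0): 72
Maximum is 72 at (8, 0).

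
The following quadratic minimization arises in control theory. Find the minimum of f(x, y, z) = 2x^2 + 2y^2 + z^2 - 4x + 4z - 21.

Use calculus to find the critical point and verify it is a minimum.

f(x,y,z) = 2x^2 + 2y^2 + z^2 - 4x + 4z - 21
df/dx = 4x + (-4) = 0 => x = 1
df/dy = 4y + (0) = 0 => y = 0
df/dz = 2z + (4) = 0 => z = -2
f(1,0,-2) = 2*(1)^2 + 2*(0)^2 + 1*(-2)^2 + -4*(1) + 4*(-2) + -21 = -27
Hessian is diagonal with entries 4, 4, 2 > 0, confirmed minimum.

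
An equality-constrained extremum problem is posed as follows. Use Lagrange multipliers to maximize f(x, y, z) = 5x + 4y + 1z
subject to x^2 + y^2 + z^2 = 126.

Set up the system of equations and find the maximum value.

Lagrange conditions: 5 = 2*lambda*x, 4 = 2*lambda*y, 1 = 2*lambda*z
So x:5 = y:4 = z:1, i.e. x = 5t, y = 4t, z = 1t
Constraint: t^2*(5^2 + 4^2 + 1^2) = 126
  t^2 * 42 = 126  =>  t = sqrt(3)
Maximum = 5*5t + 4*4t + 1*1t = 42*sqrt(3) = sqrt(5292)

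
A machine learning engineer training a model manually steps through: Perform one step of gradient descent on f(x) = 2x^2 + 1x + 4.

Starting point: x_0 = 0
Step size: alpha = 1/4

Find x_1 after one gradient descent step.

f(x) = 2x^2 + 1x + 4
f'(x) = 4x + 1
f'(0) = 4*0 + (1) = 1
x_1 = x_0 - alpha * f'(x_0) = 0 - 1/4 * 1 = -1/4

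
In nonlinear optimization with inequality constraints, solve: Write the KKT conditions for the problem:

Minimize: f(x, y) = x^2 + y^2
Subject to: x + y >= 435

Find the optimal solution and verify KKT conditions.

KKT conditions for min x^2 + y^2 s.t. x + y >= 435:
Stationarity: 2x = mu, 2y = mu
So x = y = mu/2.
Complementary slackness: mu*(x + y - 435) = 0
Primal feasibility: x + y >= 435; dual feasibility: mu >= 0
If mu = 0 then x = y = 0, but 0 + 0 < 435 is infeasible, so the constraint is active.
Constraint active: x + y = 2*(mu/2) = 435 => mu = 435
x = y = 435/2, f = 189225/2
Verify: stationarity 2*(435/2) = 435 = mu; primal 435/2 + 435/2 = 435 >= 435; dual mu = 435 >= 0; complementary slackness 435*(435 - 435) = 0. All KKT conditions hold.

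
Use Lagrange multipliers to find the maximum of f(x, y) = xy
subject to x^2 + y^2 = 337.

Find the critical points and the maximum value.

Lagrange conditions: y = 2*lambda*x and x = 2*lambda*y
If x = 0 then y = 0, violating the constraint, so x, y != 0.
Dividing: y/x = x/y => x^2 = y^2 => y = x or y = -x
Constraint: 2x^2 = 337 => x^2 = 337/2 => x = +/-sqrt(337/2)
Critical points: (sqrt(337/2), sqrt(337/2)), (-sqrt(337/2), -sqrt(337/2)), (sqrt(337/2), -sqrt(337/2)), (-sqrt(337/2), sqrt(337/2))
  y = x:  xy = x^2 = 337/2  at (sqrt(337/2), sqrt(337/2)) and (-sqrt(337/2), -sqrt(337/2))
  y = -x: xy = -x^2 = -337/2 at (sqrt(337/2), -sqrt(337/2)) and (-sqrt(337/2), sqrt(337/2))
Maximum xy = 337/2 at (sqrt(337/2), sqrt(337/2)) and (-sqrt(337/2), -sqrt(337/2))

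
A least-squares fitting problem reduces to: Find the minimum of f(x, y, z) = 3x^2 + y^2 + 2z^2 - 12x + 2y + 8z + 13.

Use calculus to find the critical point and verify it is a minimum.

f(x,y,z) = 3x^2 + y^2 + 2z^2 - 12x + 2y + 8z + 13
df/dx = 6x + (-12) = 0 => x = 2
df/dy = 2y + (2) = 0 => y = -1
df/dz = 4z + (8) = 0 => z = -2
f(2,-1,-2) = 3*(2)^2 + 1*(-1)^2 + 2*(-2)^2 + -12*(2) + 2*(-1) + 8*(-2) + 13 = -8
Hessian is diagonal with entries 6, 2, 4 > 0, confirmed minimum.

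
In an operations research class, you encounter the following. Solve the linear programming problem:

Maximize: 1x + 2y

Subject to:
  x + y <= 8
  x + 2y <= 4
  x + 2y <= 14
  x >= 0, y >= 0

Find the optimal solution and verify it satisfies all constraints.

Feasible vertices: (0, 0), (0, 2), (4, 0)
Objective 1x + 2y at each vertex:
  (0, 0): 0
  (0, 2): 4
  (4, 0): 4
Maximum is 4 at (0, 2).
Verify constraints at (x, y) = (0, 2):
  1*0 + 1*2 = 2 <= 8
  1*0 + 2*2 = 4 <= 4 (active)
  1*0 + 2*2 = 4 <= 14
  x = 0 >= 0, y = 2 >= 0. All constraints satisfied.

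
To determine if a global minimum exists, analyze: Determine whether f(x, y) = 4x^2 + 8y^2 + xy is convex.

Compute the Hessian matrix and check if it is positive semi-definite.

f(x,y) = 4x^2 + 8y^2 + xy
Hessian H = [[8, 1], [1, 16]]
trace(H) = 24, det(H) = 127
Eigenvalues: (24 +/- sqrt(68)) / 2 = 16.12, 7.877
Since both eigenvalues > 0, f is convex.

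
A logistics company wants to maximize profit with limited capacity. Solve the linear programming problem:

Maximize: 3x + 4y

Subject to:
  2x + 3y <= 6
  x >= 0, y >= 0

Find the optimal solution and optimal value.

The feasible region has vertices at [(0, 0), (3, 0), (0, 2)].
Checking objective 3x + 4y at each vertex:
  (0, 0): 3*0 + 4*0 = 0
  (3, 0): 3*3 + 4*0 = 9
  (0, 2): 3*0 + 4*2 = 8
Maximum is 9 at (3, 0).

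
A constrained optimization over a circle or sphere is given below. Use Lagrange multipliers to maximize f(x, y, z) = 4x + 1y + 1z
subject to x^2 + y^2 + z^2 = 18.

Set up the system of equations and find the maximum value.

Lagrange conditions: 4 = 2*lambda*x, 1 = 2*lambda*y, 1 = 2*lambda*z
So x:4 = y:1 = z:1, i.e. x = 4t, y = 1t, z = 1t
Constraint: t^2*(4^2 + 1^2 + 1^2) = 18
  t^2 * 18 = 18  =>  t = sqrt(1)
Maximum = 4*4t + 1*1t + 1*1t = 18*sqrt(1) = 18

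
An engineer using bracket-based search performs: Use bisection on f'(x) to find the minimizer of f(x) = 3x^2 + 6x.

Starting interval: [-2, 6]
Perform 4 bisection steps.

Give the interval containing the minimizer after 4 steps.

Finding critical point of f(x) = 3x^2 + 6x using bisection on f'(x) = 6x + 6.
f'(x) = 0 when x = -1.
Starting interval: [-2, 6]
Step 1: mid = 2, f'(mid) = 18, new interval = [-2, 2]
Step 2: mid = 0, f'(mid) = 6, new interval = [-2, 0]
Step 3: mid = -1, f'(mid) = 0, new interval = [-1, -1]
Step 4: mid = -1, f'(mid) = 0, new interval = [-1, -1]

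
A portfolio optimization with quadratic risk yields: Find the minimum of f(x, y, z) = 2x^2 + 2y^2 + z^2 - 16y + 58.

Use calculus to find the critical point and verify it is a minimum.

f(x,y,z) = 2x^2 + 2y^2 + z^2 - 16y + 58
df/dx = 4x + (0) = 0 => x = 0
df/dy = 4y + (-16) = 0 => y = 4
df/dz = 2z + (0) = 0 => z = 0
f(0,4,0) = 2*(0)^2 + 2*(4)^2 + 1*(0)^2 + -16*(4) + 58 = 26
Hessian is diagonal with entries 4, 4, 2 > 0, confirmed minimum.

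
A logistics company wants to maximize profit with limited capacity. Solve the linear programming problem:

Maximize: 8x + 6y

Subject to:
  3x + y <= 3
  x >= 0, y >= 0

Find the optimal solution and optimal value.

The feasible region has vertices at [(0, 0), (1, 0), (0, 3)].
Checking objective 8x + 6y at each vertex:
  (0, 0): 8*0 + 6*0 = 0
  (1, 0): 8*1 + 6*0 = 8
  (0, 3): 8*0 + 6*3 = 18
Maximum is 18 at (0, 3).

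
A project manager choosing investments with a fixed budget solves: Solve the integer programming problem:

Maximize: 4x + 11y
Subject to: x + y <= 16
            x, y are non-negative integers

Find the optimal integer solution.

Objective: 4x + 11y, constraint: x + y <= 16
Coefficient of y is 11 > coefficient of x is 4, so allocate the entire budget to y.
Optimal: x = 0, y = 16, value = 176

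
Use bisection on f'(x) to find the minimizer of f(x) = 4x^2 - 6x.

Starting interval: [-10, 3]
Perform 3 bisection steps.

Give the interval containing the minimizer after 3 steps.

Finding critical point of f(x) = 4x^2 - 6x using bisection on f'(x) = 8x + -6.
f'(x) = 0 when x = 3/4.
Starting interval: [-10, 3]
Step 1: mid = -7/2, f'(mid) = -34, new interval = [-7/2, 3]
Step 2: mid = -1/4, f'(mid) = -8, new interval = [-1/4, 3]
Step 3: mid = 11/8, f'(mid) = 5, new interval = [-1/4, 11/8]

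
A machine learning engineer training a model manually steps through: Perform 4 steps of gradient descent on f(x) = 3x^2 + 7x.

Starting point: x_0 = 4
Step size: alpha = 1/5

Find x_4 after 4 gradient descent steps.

f(x) = 3x^2 + 7x, f'(x) = 6x + (7)
Step 1: f'(4) = 31, x_1 = 4 - 1/5 * 31 = -11/5
Step 2: f'(-11/5) = -31/5, x_2 = -11/5 - 1/5 * -31/5 = -24/25
Step 3: f'(-24/25) = 31/25, x_3 = -24/25 - 1/5 * 31/25 = -151/125
Step 4: f'(-151/125) = -31/125, x_4 = -151/125 - 1/5 * -31/125 = -724/625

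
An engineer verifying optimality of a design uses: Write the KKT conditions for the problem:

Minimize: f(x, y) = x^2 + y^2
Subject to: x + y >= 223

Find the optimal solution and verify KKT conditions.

KKT conditions for min x^2 + y^2 s.t. x + y >= 223:
Stationarity: 2x = mu, 2y = mu
So x = y = mu/2.
Complementary slackness: mu*(x + y - 223) = 0
Primal feasibility: x + y >= 223; dual feasibility: mu >= 0
If mu = 0 then x = y = 0, but 0 + 0 < 223 is infeasible, so the constraint is active.
Constraint active: x + y = 2*(mu/2) = 223 => mu = 223
x = y = 223/2, f = 49729/2
Verify: stationarity 2*(223/2) = 223 = mu; primal 223/2 + 223/2 = 223 >= 223; dual mu = 223 >= 0; complementary slackness 223*(223 - 223) = 0. All KKT conditions hold.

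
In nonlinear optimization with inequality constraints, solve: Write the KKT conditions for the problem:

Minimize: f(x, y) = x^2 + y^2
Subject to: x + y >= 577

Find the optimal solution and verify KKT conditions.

KKT conditions for min x^2 + y^2 s.t. x + y >= 577:
Stationarity: 2x = mu, 2y = mu
So x = y = mu/2.
Complementary slackness: mu*(x + y - 577) = 0
Primal feasibility: x + y >= 577; dual feasibility: mu >= 0
If mu = 0 then x = y = 0, but 0 + 0 < 577 is infeasible, so the constraint is active.
Constraint active: x + y = 2*(mu/2) = 577 => mu = 577
x = y = 577/2, f = 332929/2
Verify: stationarity 2*(577/2) = 577 = mu; primal 577/2 + 577/2 = 577 >= 577; dual mu = 577 >= 0; complementary slackness 577*(577 - 577) = 0. All KKT conditions hold.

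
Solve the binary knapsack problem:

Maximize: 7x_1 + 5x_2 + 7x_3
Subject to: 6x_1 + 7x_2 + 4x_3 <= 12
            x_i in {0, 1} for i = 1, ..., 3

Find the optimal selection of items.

Items: item 1 (v=7, w=6), item 2 (v=5, w=7), item 3 (v=7, w=4)
Capacity: 12
Checking all 8 subsets (w = total weight, v = total value):
  {}: w = 0, v = 0
  {1}: w = 6, v = 7
  {2}: w = 7, v = 5
  {3}: w = 4, v = 7
  {1, 2}: w = 13 > 12, infeasible
  {1, 3}: w = 10, v = 14
  {2, 3}: w = 11, v = 12
  {1, 2, 3}: w = 17 > 12, infeasible
Best feasible subset: items [1, 3]
Total weight: 10 <= 12, total value: 14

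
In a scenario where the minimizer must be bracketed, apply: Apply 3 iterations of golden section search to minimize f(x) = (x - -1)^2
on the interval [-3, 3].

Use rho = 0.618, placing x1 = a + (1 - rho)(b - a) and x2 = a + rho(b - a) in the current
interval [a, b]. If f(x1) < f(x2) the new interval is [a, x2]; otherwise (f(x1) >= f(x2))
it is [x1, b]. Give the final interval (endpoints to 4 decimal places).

Golden section search for min of f(x) = (x - -1)^2 on [-3, 3].
Each step: x1 = a + (1 - rho)(b - a), x2 = a + rho(b - a); if f(x1) < f(x2) keep [a, x2], otherwise keep [x1, b].
Step 1: [-3.0000, 3.0000], x1=-0.7080 (f=0.0853), x2=0.7080 (f=2.9173); f(x1) < f(x2) => keep [-3.0000, 0.7080]
Step 2: [-3.0000, 0.7080], x1=-1.5835 (f=0.3405), x2=-0.7085 (f=0.0850); f(x1) > f(x2) => keep [-1.5835, 0.7080]
Step 3: [-1.5835, 0.7080], x1=-0.7082 (f=0.0852), x2=-0.1674 (f=0.6933); f(x1) < f(x2) => keep [-1.5835, -0.1674]
Final interval: [-1.5835, -0.1674]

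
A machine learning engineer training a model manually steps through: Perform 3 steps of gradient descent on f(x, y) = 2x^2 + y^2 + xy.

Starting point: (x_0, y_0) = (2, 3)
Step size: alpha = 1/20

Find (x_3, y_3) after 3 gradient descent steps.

f(x,y) = 2x^2 + y^2 + xy
grad_x = 4x + 1y, grad_y = 2y + 1x
Step 1: grad = (11, 8), (29/20, 13/5)
Step 2: grad = (42/5, 133/20), (103/100, 907/400)
Step 3: grad = (511/80, 1113/200), (1137/1600, 7957/4000)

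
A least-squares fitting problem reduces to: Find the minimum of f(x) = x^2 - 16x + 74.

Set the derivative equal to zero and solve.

f(x) = x^2 - 16x + 74
f'(x) = 2x + (-16) = 0
x = 16/2 = 8
f(8) = 10
Since f''(x) = 2 > 0, this is a minimum.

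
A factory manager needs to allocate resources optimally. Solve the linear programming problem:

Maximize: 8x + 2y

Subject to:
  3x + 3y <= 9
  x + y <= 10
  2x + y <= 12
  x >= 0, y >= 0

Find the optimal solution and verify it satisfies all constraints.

Feasible vertices: (0, 0), (0, 3), (3, 0)
Objective 8x + 2y at each vertex:
  (0, 0): 0
  (0, 3): 6
  (3, 0): 24
Maximum is 24 at (3, 0).
Verify constraints at (x, y) = (3, 0):
  3*3 + 3*0 = 9 <= 9 (active)
  1*3 + 1*0 = 3 <= 10
  2*3 + 1*0 = 6 <= 12
  x = 3 >= 0, y = 0 >= 0. All constraints satisfied.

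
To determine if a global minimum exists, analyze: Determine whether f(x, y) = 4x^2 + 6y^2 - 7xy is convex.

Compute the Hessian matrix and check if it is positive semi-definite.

f(x,y) = 4x^2 + 6y^2 - 7xy
Hessian H = [[8, -7], [-7, 12]]
trace(H) = 20, det(H) = 47
Eigenvalues: (20 +/- sqrt(212)) / 2 = 17.28, 2.72
Since both eigenvalues > 0, f is convex.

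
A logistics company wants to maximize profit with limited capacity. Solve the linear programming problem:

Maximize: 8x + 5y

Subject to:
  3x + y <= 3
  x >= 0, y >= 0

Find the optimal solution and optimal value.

The feasible region has vertices at [(0, 0), (1, 0), (0, 3)].
Checking objective 8x + 5y at each vertex:
  (0, 0): 8*0 + 5*0 = 0
  (1, 0): 8*1 + 5*0 = 8
  (0, 3): 8*0 + 5*3 = 15
Maximum is 15 at (0, 3).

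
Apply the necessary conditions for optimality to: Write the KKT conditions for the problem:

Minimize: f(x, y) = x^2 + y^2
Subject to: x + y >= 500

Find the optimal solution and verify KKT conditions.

KKT conditions for min x^2 + y^2 s.t. x + y >= 500:
Stationarity: 2x = mu, 2y = mu
So x = y = mu/2.
Complementary slackness: mu*(x + y - 500) = 0
Primal feasibility: x + y >= 500; dual feasibility: mu >= 0
If mu = 0 then x = y = 0, but 0 + 0 < 500 is infeasible, so the constraint is active.
Constraint active: x + y = 2*(mu/2) = 500 => mu = 500
x = y = 250, f = 125000
Verify: stationarity 2*250 = 500 = mu; primal 250 + 250 = 500 >= 500; dual mu = 500 >= 0; complementary slackness 500*(500 - 500) = 0. All KKT conditions hold.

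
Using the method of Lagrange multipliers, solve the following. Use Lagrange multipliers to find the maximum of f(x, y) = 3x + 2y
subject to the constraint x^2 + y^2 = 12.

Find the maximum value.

Set up Lagrange conditions: grad f = lambda * grad g
  3 = 2*lambda*x
  2 = 2*lambda*y
From these: x/y = 3/2, so x = 3t, y = 2t for some t.
Substitute into constraint: (3t)^2 + (2t)^2 = 12
  t^2 * 13 = 12
  t = sqrt(12/13)
Maximum = 3*x + 2*y = (3^2 + 2^2)*t = 13 * sqrt(12/13) = sqrt(156)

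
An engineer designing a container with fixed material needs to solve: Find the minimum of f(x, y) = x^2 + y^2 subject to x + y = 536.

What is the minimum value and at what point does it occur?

Substitute y = 536 - x into f(x,y) = x^2 + y^2:
g(x) = x^2 + (536 - x)^2 = 2x^2 - 1072x + 287296
g'(x) = 4x - 1072 = 0  =>  x = 268
y = 536 - 268 = 268
Minimum value = 268^2 + 268^2 = 143648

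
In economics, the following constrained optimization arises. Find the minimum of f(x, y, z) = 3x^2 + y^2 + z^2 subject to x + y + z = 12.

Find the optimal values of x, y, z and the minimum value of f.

Using Lagrange multipliers on f = 3x^2 + y^2 + z^2 with constraint x + y + z = 12:
Conditions: 2*3*x = lambda, 2*1*y = lambda, 2*1*z = lambda
So x = lambda/6, y = lambda/2, z = lambda/2
Substituting into constraint: lambda * (7/6) = 12
lambda = 72/7
x = 12/7, y = 36/7, z = 36/7
Minimum value = 432/7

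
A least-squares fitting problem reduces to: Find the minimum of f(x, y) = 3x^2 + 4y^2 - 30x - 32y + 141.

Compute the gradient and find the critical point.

f(x,y) = 3x^2 + 4y^2 - 30x - 32y + 141
df/dx = 6x + (-30) = 0  =>  x = 5
df/dy = 8y + (-32) = 0  =>  y = 4
f(5, 4) = 3*(5)^2 + 4*(4)^2 + -30*(5) + -32*(4) + 141 = 2
Hessian is diagonal with entries 6, 8 > 0, so this is a minimum.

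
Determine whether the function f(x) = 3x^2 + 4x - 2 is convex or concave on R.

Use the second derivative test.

f(x) = 3x^2 + 4x - 2
f'(x) = 6x + 4
f''(x) = 6
Since f''(x) = 6 > 0 for all x, f is convex on R.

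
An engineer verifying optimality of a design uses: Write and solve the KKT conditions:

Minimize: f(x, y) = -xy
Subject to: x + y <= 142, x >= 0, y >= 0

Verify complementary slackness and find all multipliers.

Problem: min -xy s.t. x + y <= 142 (multiplier lambda), x >= 0 (mu_x), y >= 0 (mu_y)
KKT stationarity: -y + lambda - mu_x = 0, -x + lambda - mu_y = 0, with lambda, mu_x, mu_y >= 0
Complementary slackness: lambda*(x + y - 142) = 0, mu_x*x = 0, mu_y*y = 0
If lambda = 0: y = -mu_x <= 0 and x = -mu_y <= 0 force x = y = 0 with f = 0; but x = y = 71 is feasible with f = -5041 < 0, so this is not the minimum. Hence lambda > 0 and x + y = 142.
Try x > 0, y > 0 (so mu_x = mu_y = 0): y = lambda, x = lambda => x = y = lambda
x + y = 142 => 2*lambda = 142 => lambda = 71
x* = y* = 71 > 0, consistent with mu_x = mu_y = 0.
(Any feasible point with x = 0 or y = 0 has f = 0 > -5041, so the minimum is not on those boundaries.)
min(-xy) = -5041 (i.e. max xy = 5041)
Multipliers: lambda = 71, mu_x = 0, mu_y = 0
Complementary slackness: lambda*(x + y - 142) = 71*(71 + 71 - 142) = 0, mu_x*x = 0*71 = 0, mu_y*y = 0*71 = 0. Satisfied.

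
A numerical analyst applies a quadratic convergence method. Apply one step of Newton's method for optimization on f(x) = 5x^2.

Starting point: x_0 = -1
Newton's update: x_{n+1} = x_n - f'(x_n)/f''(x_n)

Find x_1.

f(x) = 5x^2
f'(x) = 10x + (0), f''(x) = 10
Newton step: x_1 = x_0 - f'(x_0)/f''(x_0)
f'(-1) = -10
x_1 = -1 - -10/10 = 0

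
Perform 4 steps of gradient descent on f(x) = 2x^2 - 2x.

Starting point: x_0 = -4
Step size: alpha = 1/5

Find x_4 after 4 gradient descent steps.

f(x) = 2x^2 - 2x, f'(x) = 4x + (-2)
Step 1: f'(-4) = -18, x_1 = -4 - 1/5 * -18 = -2/5
Step 2: f'(-2/5) = -18/5, x_2 = -2/5 - 1/5 * -18/5 = 8/25
Step 3: f'(8/25) = -18/25, x_3 = 8/25 - 1/5 * -18/25 = 58/125
Step 4: f'(58/125) = -18/125, x_4 = 58/125 - 1/5 * -18/125 = 308/625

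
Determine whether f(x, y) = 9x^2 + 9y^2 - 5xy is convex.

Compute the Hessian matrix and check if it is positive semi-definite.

f(x,y) = 9x^2 + 9y^2 - 5xy
Hessian H = [[18, -5], [-5, 18]]
trace(H) = 36, det(H) = 299
Eigenvalues: (36 +/- sqrt(100)) / 2 = 23, 13
Since both eigenvalues > 0, f is convex.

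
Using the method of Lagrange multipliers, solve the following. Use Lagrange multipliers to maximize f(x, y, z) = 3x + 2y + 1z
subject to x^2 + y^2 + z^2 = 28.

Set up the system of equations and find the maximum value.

Lagrange conditions: 3 = 2*lambda*x, 2 = 2*lambda*y, 1 = 2*lambda*z
So x:3 = y:2 = z:1, i.e. x = 3t, y = 2t, z = 1t
Constraint: t^2*(3^2 + 2^2 + 1^2) = 28
  t^2 * 14 = 28  =>  t = sqrt(2)
Maximum = 3*3t + 2*2t + 1*1t = 14*sqrt(2) = sqrt(392)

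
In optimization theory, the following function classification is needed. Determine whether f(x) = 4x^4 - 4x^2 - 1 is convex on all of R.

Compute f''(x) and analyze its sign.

f(x) = 4x^4 - 4x^2 - 1
f'(x) = 16x^3 + -8x
f''(x) = 48x^2 + -8
f''(0) = -8 < 0, so not convex near x = 0
Therefore, f is not globally convex on R.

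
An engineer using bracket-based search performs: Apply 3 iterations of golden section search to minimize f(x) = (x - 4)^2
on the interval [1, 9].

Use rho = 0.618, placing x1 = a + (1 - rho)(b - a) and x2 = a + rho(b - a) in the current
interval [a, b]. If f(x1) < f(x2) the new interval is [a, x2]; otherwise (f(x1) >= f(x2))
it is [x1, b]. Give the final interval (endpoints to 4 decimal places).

Golden section search for min of f(x) = (x - 4)^2 on [1, 9].
Each step: x1 = a + (1 - rho)(b - a), x2 = a + rho(b - a); if f(x1) < f(x2) keep [a, x2], otherwise keep [x1, b].
Step 1: [1.0000, 9.0000], x1=4.0560 (f=0.0031), x2=5.9440 (f=3.7791); f(x1) < f(x2) => keep [1.0000, 5.9440]
Step 2: [1.0000, 5.9440], x1=2.8886 (f=1.2352), x2=4.0554 (f=0.0031); f(x1) > f(x2) => keep [2.8886, 5.9440]
Step 3: [2.8886, 5.9440], x1=4.0558 (f=0.0031), x2=4.7768 (f=0.6035); f(x1) < f(x2) => keep [2.8886, 4.7768]
Final interval: [2.8886, 4.7768]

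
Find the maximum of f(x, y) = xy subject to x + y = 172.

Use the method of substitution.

Substitute y = 172 - x into f(x,y) = xy:
g(x) = x(172 - x) = 172x - x^2
g'(x) = 172 - 2x = 0  =>  x = 86
y = 172 - 86 = 86
Maximum value = 86 * 86 = 7396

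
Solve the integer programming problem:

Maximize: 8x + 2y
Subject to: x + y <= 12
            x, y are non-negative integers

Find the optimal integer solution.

Objective: 8x + 2y, constraint: x + y <= 12
Coefficient of x is 8 >= coefficient of y is 2, so allocate the entire budget to x.
Optimal: x = 12, y = 0, value = 96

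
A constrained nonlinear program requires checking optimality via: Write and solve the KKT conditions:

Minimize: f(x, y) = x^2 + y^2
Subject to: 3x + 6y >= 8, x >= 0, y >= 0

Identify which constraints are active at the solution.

KKT conditions for min x^2 + y^2 s.t. 3x + 6y >= 8, x >= 0, y >= 0:
Stationarity: 2x = mu*3 + mu_x, 2y = mu*6 + mu_y, with mu, mu_x, mu_y >= 0
Complementary slackness: mu*(3x + 6y - 8) = 0, mu_x*x = 0, mu_y*y = 0
(0, 0) is infeasible (3*0 + 6*0 < 8), so if mu = 0 stationarity would force x = mu_x/2 >= 0, y = mu_y/2 >= 0 with mu_x*x = mu_y*y = 0, i.e. x = y = 0: contradiction. Hence mu > 0 and 3x + 6y = 8 is active.
Try x > 0, y > 0 (so mu_x = mu_y = 0): x = 3*mu/2, y = 6*mu/2
Substitute: 3*(3*mu/2) + 6*(6*mu/2) = 8
  mu*45/2 = 8 => mu = 16/45
x* = 8/15 > 0, y* = 16/15 > 0, consistent with mu_x = mu_y = 0.
f is convex and the constraints are linear, so this KKT point is the global minimum.
f* = 64/45
Active constraints: 3x + 6y >= 8 (holds with equality, mu = 16/45 > 0); x >= 0 and y >= 0 are inactive (mu_x = mu_y = 0).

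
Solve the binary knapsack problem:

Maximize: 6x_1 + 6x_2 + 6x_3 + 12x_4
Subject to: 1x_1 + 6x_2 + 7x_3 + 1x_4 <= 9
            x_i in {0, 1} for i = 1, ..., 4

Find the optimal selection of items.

Items: item 1 (v=6, w=1), item 2 (v=6, w=6), item 3 (v=6, w=7), item 4 (v=12, w=1)
Capacity: 9
Checking all 16 subsets (w = total weight, v = total value):
  {}: w = 0, v = 0
  {1}: w = 1, v = 6
  {2}: w = 6, v = 6
  {3}: w = 7, v = 6
  {4}: w = 1, v = 12
  {1, 2}: w = 7, v = 12
  {1, 3}: w = 8, v = 12
  {1, 4}: w = 2, v = 18
  {2, 3}: w = 13 > 9, infeasible
  {2, 4}: w = 7, v = 18
  {3, 4}: w = 8, v = 18
  {1, 2, 3}: w = 14 > 9, infeasible
  {1, 2, 4}: w = 8, v = 24
  {1, 3, 4}: w = 9, v = 24
  {2, 3, 4}: w = 14 > 9, infeasible
  {1, 2, 3, 4}: w = 15 > 9, infeasible
Best feasible subset: items [1, 2, 4]
(The same value 24 is also attained by {1, 3, 4}.)
Total weight: 8 <= 9, total value: 24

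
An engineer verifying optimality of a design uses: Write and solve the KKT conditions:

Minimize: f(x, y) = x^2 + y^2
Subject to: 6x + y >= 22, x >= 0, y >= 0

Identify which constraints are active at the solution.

KKT conditions for min x^2 + y^2 s.t. 6x + 1y >= 22, x >= 0, y >= 0:
Stationarity: 2x = mu*6 + mu_x, 2y = mu*1 + mu_y, with mu, mu_x, mu_y >= 0
Complementary slackness: mu*(6x + y - 22) = 0, mu_x*x = 0, mu_y*y = 0
(0, 0) is infeasible (6*0 + 1*0 < 22), so if mu = 0 stationarity would force x = mu_x/2 >= 0, y = mu_y/2 >= 0 with mu_x*x = mu_y*y = 0, i.e. x = y = 0: contradiction. Hence mu > 0 and 6x + y = 22 is active.
Try x > 0, y > 0 (so mu_x = mu_y = 0): x = 6*mu/2, y = 1*mu/2
Substitute: 6*(6*mu/2) + 1*(1*mu/2) = 22
  mu*37/2 = 22 => mu = 44/37
x* = 132/37 > 0, y* = 22/37 > 0, consistent with mu_x = mu_y = 0.
f is convex and the constraints are linear, so this KKT point is the global minimum.
f* = 484/37
Active constraints: 6x + y >= 22 (holds with equality, mu = 44/37 > 0); x >= 0 and y >= 0 are inactive (mu_x = mu_y = 0).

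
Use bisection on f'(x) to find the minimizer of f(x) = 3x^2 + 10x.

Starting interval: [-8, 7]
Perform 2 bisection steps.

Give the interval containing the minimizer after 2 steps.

Finding critical point of f(x) = 3x^2 + 10x using bisection on f'(x) = 6x + 10.
f'(x) = 0 when x = -5/3.
Starting interval: [-8, 7]
Step 1: mid = -1/2, f'(mid) = 7, new interval = [-8, -1/2]
Step 2: mid = -17/4, f'(mid) = -31/2, new interval = [-17/4, -1/2]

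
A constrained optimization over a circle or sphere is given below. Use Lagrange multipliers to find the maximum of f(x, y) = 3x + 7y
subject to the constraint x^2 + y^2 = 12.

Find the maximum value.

Set up Lagrange conditions: grad f = lambda * grad g
  3 = 2*lambda*x
  7 = 2*lambda*y
From these: x/y = 3/7, so x = 3t, y = 7t for some t.
Substitute into constraint: (3t)^2 + (7t)^2 = 12
  t^2 * 58 = 12
  t = sqrt(12/58)
Maximum = 3*x + 7*y = (3^2 + 7^2)*t = 58 * sqrt(12/58) = sqrt(696)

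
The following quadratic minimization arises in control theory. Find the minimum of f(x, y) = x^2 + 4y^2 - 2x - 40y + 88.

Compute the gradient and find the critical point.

f(x,y) = x^2 + 4y^2 - 2x - 40y + 88
df/dx = 2x + (-2) = 0  =>  x = 1
df/dy = 8y + (-40) = 0  =>  y = 5
f(1, 5) = 1*(1)^2 + 4*(5)^2 + -2*(1) + -40*(5) + 88 = -13
Hessian is diagonal with entries 2, 8 > 0, so this is a minimum.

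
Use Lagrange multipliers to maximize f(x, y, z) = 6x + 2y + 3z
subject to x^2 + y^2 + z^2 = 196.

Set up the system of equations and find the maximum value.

Lagrange conditions: 6 = 2*lambda*x, 2 = 2*lambda*y, 3 = 2*lambda*z
So x:6 = y:2 = z:3, i.e. x = 6t, y = 2t, z = 3t
Constraint: t^2*(6^2 + 2^2 + 3^2) = 196
  t^2 * 49 = 196  =>  t = sqrt(4)
Maximum = 6*6t + 2*2t + 3*3t = 49*sqrt(4) = 98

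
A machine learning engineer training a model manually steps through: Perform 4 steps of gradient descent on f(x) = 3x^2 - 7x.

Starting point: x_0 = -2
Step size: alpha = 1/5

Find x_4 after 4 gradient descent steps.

f(x) = 3x^2 - 7x, f'(x) = 6x + (-7)
Step 1: f'(-2) = -19, x_1 = -2 - 1/5 * -19 = 9/5
Step 2: f'(9/5) = 19/5, x_2 = 9/5 - 1/5 * 19/5 = 26/25
Step 3: f'(26/25) = -19/25, x_3 = 26/25 - 1/5 * -19/25 = 149/125
Step 4: f'(149/125) = 19/125, x_4 = 149/125 - 1/5 * 19/125 = 726/625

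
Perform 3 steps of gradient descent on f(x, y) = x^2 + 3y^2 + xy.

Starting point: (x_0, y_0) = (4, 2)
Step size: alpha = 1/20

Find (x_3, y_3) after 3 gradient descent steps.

f(x,y) = x^2 + 3y^2 + xy
grad_x = 2x + 1y, grad_y = 6y + 1x
Step 1: grad = (10, 16), (7/2, 6/5)
Step 2: grad = (41/5, 107/10), (309/100, 133/200)
Step 3: grad = (1369/200, 177/25), (10991/4000, 311/1000)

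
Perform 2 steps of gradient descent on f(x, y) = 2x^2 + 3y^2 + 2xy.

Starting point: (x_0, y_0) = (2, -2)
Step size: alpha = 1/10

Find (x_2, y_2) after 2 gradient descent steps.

f(x,y) = 2x^2 + 3y^2 + 2xy
grad_x = 4x + 2y, grad_y = 6y + 2x
Step 1: grad = (4, -8), (8/5, -6/5)
Step 2: grad = (4, -4), (6/5, -4/5)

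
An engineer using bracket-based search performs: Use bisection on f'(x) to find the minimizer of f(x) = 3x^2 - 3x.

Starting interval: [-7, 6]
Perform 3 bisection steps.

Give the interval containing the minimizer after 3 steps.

Finding critical point of f(x) = 3x^2 - 3x using bisection on f'(x) = 6x + -3.
f'(x) = 0 when x = 1/2.
Starting interval: [-7, 6]
Step 1: mid = -1/2, f'(mid) = -6, new interval = [-1/2, 6]
Step 2: mid = 11/4, f'(mid) = 27/2, new interval = [-1/2, 11/4]
Step 3: mid = 9/8, f'(mid) = 15/4, new interval = [-1/2, 9/8]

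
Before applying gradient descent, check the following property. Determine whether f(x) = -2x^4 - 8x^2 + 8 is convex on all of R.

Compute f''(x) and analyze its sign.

f(x) = -2x^4 - 8x^2 + 8
f'(x) = -8x^3 + -16x
f''(x) = -24x^2 + -16
f''(x) = -24x^2 + -16 <= -16 < 0 for all x
Therefore, f is concave on R.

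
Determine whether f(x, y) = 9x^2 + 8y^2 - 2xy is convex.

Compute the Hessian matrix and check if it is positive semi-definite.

f(x,y) = 9x^2 + 8y^2 - 2xy
Hessian H = [[18, -2], [-2, 16]]
trace(H) = 34, det(H) = 284
Eigenvalues: (34 +/- sqrt(20)) / 2 = 19.24, 14.76
Since both eigenvalues > 0, f is convex.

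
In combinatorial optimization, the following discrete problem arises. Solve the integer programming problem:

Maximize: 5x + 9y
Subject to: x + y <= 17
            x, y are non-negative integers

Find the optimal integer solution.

Objective: 5x + 9y, constraint: x + y <= 17
Coefficient of y is 9 > coefficient of x is 5, so allocate the entire budget to y.
Optimal: x = 0, y = 17, value = 153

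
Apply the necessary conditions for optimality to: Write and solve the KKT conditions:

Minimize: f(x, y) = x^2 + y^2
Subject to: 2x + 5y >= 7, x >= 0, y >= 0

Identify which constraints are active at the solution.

KKT conditions for min x^2 + y^2 s.t. 2x + 5y >= 7, x >= 0, y >= 0:
Stationarity: 2x = mu*2 + mu_x, 2y = mu*5 + mu_y, with mu, mu_x, mu_y >= 0
Complementary slackness: mu*(2x + 5y - 7) = 0, mu_x*x = 0, mu_y*y = 0
(0, 0) is infeasible (2*0 + 5*0 < 7), so if mu = 0 stationarity would force x = mu_x/2 >= 0, y = mu_y/2 >= 0 with mu_x*x = mu_y*y = 0, i.e. x = y = 0: contradiction. Hence mu > 0 and 2x + 5y = 7 is active.
Try x > 0, y > 0 (so mu_x = mu_y = 0): x = 2*mu/2, y = 5*mu/2
Substitute: 2*(2*mu/2) + 5*(5*mu/2) = 7
  mu*29/2 = 7 => mu = 14/29
x* = 14/29 > 0, y* = 35/29 > 0, consistent with mu_x = mu_y = 0.
f is convex and the constraints are linear, so this KKT point is the global minimum.
f* = 49/29
Active constraints: 2x + 5y >= 7 (holds with equality, mu = 14/29 > 0); x >= 0 and y >= 0 are inactive (mu_x = mu_y = 0).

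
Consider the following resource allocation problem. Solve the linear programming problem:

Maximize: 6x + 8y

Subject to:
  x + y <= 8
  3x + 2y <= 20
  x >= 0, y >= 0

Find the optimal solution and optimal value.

Feasible vertices: (0, 0), (0, 8), (4, 4), (20/3, 0)
Objective 6x + 8y at each:
  (0, 0): 0
  (0, 8): 64
  (4, 4): 56
  (20/3, 0): 40
Maximum is 64 at (0, 8).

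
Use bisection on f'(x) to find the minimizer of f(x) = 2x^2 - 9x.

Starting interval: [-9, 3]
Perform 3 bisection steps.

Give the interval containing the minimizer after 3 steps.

Finding critical point of f(x) = 2x^2 - 9x using bisection on f'(x) = 4x + -9.
f'(x) = 0 when x = 9/4.
Starting interval: [-9, 3]
Step 1: mid = -3, f'(mid) = -21, new interval = [-3, 3]
Step 2: mid = 0, f'(mid) = -9, new interval = [0, 3]
Step 3: mid = 3/2, f'(mid) = -3, new interval = [3/2, 3]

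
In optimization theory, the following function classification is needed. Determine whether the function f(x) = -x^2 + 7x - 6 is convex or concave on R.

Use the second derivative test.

f(x) = -x^2 + 7x - 6
f'(x) = -2x + 7
f''(x) = -2
Since f''(x) = -2 < 0 for all x, f is concave on R.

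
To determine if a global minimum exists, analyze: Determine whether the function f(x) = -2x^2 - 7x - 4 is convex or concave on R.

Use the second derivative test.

f(x) = -2x^2 - 7x - 4
f'(x) = -4x - 7
f''(x) = -4
Since f''(x) = -4 < 0 for all x, f is concave on R.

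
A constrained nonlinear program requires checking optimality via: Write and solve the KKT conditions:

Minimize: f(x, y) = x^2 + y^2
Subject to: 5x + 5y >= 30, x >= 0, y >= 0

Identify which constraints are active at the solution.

KKT conditions for min x^2 + y^2 s.t. 5x + 5y >= 30, x >= 0, y >= 0:
Stationarity: 2x = mu*5 + mu_x, 2y = mu*5 + mu_y, with mu, mu_x, mu_y >= 0
Complementary slackness: mu*(5x + 5y - 30) = 0, mu_x*x = 0, mu_y*y = 0
(0, 0) is infeasible (5*0 + 5*0 < 30), so if mu = 0 stationarity would force x = mu_x/2 >= 0, y = mu_y/2 >= 0 with mu_x*x = mu_y*y = 0, i.e. x = y = 0: contradiction. Hence mu > 0 and 5x + 5y = 30 is active.
Try x > 0, y > 0 (so mu_x = mu_y = 0): x = 5*mu/2, y = 5*mu/2
Substitute: 5*(5*mu/2) + 5*(5*mu/2) = 30
  mu*50/2 = 30 => mu = 6/5
x* = 3 > 0, y* = 3 > 0, consistent with mu_x = mu_y = 0.
f is convex and the constraints are linear, so this KKT point is the global minimum.
f* = 18
Active constraints: 5x + 5y >= 30 (holds with equality, mu = 6/5 > 0); x >= 0 and y >= 0 are inactive (mu_x = mu_y = 0).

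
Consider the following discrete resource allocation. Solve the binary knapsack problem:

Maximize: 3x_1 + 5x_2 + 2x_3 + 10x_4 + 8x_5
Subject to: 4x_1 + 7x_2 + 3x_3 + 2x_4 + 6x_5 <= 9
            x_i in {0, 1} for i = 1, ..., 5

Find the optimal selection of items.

Items: item 1 (v=3, w=4), item 2 (v=5, w=7), item 3 (v=2, w=3), item 4 (v=10, w=2), item 5 (v=8, w=6)
Capacity: 9
Checking all 32 subsets (w = total weight, v = total value):
  {}: w = 0, v = 0
  {1}: w = 4, v = 3
  {2}: w = 7, v = 5
  {3}: w = 3, v = 2
  {4}: w = 2, v = 10
  {5}: w = 6, v = 8
  {1, 2}: w = 11 > 9, infeasible
  {1, 3}: w = 7, v = 5
  {1, 4}: w = 6, v = 13
  {1, 5}: w = 10 > 9, infeasible
  {2, 3}: w = 10 > 9, infeasible
  {2, 4}: w = 9, v = 15
  {2, 5}: w = 13 > 9, infeasible
  {3, 4}: w = 5, v = 12
  {3, 5}: w = 9, v = 10
  {4, 5}: w = 8, v = 18
  {1, 2, 3}: w = 14 > 9, infeasible
  {1, 2, 4}: w = 13 > 9, infeasible
  {1, 2, 5}: w = 17 > 9, infeasible
  {1, 3, 4}: w = 9, v = 15
  {1, 3, 5}: w = 13 > 9, infeasible
  {1, 4, 5}: w = 12 > 9, infeasible
  {2, 3, 4}: w = 12 > 9, infeasible
  {2, 3, 5}: w = 16 > 9, infeasible
  {2, 4, 5}: w = 15 > 9, infeasible
  {3, 4, 5}: w = 11 > 9, infeasible
  {1, 2, 3, 4}: w = 16 > 9, infeasible
  {1, 2, 3, 5}: w = 20 > 9, infeasible
  {1, 2, 4, 5}: w = 19 > 9, infeasible
  {1, 3, 4, 5}: w = 15 > 9, infeasible
  {2, 3, 4, 5}: w = 18 > 9, infeasible
  {1, 2, 3, 4, 5}: w = 22 > 9, infeasible
Best feasible subset: items [4, 5]
Total weight: 8 <= 9, total value: 18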